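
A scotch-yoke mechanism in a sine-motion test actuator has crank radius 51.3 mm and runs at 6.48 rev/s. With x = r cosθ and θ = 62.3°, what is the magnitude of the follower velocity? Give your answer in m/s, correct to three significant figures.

ω = 40.72 rad/s (from 6.48 rev/s).
x = r cosθ ⇒ ẋ = −rω sinθ.
|v| = rω|sinθ| = 0.0513·40.72·|sin 62.3°| = 1.8493 m/s.

1.85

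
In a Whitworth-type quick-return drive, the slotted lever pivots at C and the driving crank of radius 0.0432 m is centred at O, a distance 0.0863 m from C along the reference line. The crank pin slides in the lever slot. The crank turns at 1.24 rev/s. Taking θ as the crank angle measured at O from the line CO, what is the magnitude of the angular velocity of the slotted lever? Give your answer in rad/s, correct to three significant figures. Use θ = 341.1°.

2.57

ω = 7.791 rad/s (from 1.24 rev/s).
Crank pin A relative to C: A = (d + r cosθ, r sinθ); lever angle φ = atan2(r sinθ, d + r cosθ).
Differentiating tanφ: φ̇ = rω(d cosθ + r)/(d² + r² + 2dr cosθ).
d² + r² + 2dr cosθ = |CA|² = 0.0163682 m²;  d cosθ + r = +0.12485 m.
|ω_lever| = |0.0432·7.791·+0.12485| / 0.0163682 = 2.5672 rad/s.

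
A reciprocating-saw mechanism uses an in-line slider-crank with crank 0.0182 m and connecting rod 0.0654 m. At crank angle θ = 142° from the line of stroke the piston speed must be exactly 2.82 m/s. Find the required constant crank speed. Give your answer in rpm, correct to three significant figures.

3090

For an in-line slider-crank, |v_piston| = rω|sinθ|·[1 + r cosθ/√(L² − r² sin²θ)].
With r = 0.0182 m, L = 0.0654 m, θ = 142°: the bracketed kinematic factor |dx/dθ| = 0.008711 m.
ω = v/|dx/dθ| = 2.82/0.008711 = 323.73 rad/s.
N = 60ω/(2π) = 3091.4 rpm.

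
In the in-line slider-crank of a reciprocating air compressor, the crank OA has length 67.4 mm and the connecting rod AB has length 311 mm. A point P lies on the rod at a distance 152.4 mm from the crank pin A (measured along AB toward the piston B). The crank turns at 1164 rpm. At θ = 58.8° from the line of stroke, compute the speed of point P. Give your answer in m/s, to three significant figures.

7.73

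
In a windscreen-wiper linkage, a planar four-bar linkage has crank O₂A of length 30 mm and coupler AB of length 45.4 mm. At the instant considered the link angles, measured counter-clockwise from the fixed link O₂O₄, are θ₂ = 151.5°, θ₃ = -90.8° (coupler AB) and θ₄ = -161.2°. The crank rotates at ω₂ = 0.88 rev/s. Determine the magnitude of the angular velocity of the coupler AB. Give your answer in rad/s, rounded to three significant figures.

ω₂ = 5.529 rad/s (from 0.88 rev/s).
Differentiating the loop-closure r₂e^{iθ₂}+r₃e^{iθ₃}=r₁+r₄e^{iθ₄} gives r₂ω₂e^{iθ₂}+r₃ω₃e^{iθ₃}=r₄ω₄e^{iθ₄}.
Eliminating the other unknown: ω₃ = r₂ω₂ sin(θ₄−θ₂) / [r₃ sin(θ₃−θ₄)].
Numerator sine = +0.73491; denominator sine = +0.94206.
Result = 0.03·5.529·(+0.73491) / (0.0454·(+0.94206)) = +2.8503 rad/s; magnitude 2.8503 rad/s.

2.85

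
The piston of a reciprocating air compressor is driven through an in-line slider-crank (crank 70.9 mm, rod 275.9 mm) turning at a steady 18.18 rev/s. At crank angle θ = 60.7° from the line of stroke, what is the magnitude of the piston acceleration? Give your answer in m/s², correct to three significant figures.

329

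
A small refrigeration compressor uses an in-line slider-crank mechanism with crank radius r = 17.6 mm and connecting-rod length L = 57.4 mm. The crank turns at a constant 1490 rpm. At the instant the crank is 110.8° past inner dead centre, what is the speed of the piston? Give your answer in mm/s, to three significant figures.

2280

ω = 2π·1490/60 = 156 rad/s
For an in-line slider-crank, x = r cosθ + √(L² − r² sin²θ), so v = −rω sinθ·[1 + r cosθ/√(L² − r² sin²θ)].
With r = 0.0176 m, L = 0.0574 m, θ = 110.8°: √(L² − r² sin²θ) = 0.054991 m.
v = −0.0176·156·0.93483·[1 + 0.0176·-0.35511/0.054991] = -2.2754 m/s.
|v| = 2.2754 m/s = 2275.4 mm/s.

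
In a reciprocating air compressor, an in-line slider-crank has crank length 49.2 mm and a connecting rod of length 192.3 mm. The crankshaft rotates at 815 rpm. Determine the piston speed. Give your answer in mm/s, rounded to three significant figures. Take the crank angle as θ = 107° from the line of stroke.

ω = 2π·815/60 = 85.35 rad/s
For an in-line slider-crank, x = r cosθ + √(L² − r² sin²θ), so v = −rω sinθ·[1 + r cosθ/√(L² − r² sin²θ)].
With r = 0.0492 m, L = 0.1923 m, θ = 107°: √(L² − r² sin²θ) = 0.18646 m.
v = −0.0492·85.35·0.95630·[1 + 0.0492·-0.29237/0.18646] = -3.7058 m/s.
|v| = 3.7058 m/s = 3705.8 mm/s.

3710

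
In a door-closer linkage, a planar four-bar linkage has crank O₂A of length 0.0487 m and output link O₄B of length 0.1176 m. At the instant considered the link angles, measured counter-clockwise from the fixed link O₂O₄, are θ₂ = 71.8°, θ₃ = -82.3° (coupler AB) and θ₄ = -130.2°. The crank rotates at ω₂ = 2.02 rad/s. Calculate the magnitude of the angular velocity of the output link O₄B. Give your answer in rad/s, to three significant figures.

ω₂ = 2.02 rad/s
Differentiating the loop-closure r₂e^{iθ₂}+r₃e^{iθ₃}=r₁+r₄e^{iθ₄} gives r₂ω₂e^{iθ₂}+r₃ω₃e^{iθ₃}=r₄ω₄e^{iθ₄}.
Eliminating the other unknown: ω₄ = r₂ω₂ sin(θ₂−θ₃) / [r₄ sin(θ₄−θ₃)].
Numerator sine = +0.43680; denominator sine = -0.74198.
Result = 0.0487·2.02·(+0.43680) / (0.1176·(-0.74198)) = -0.49246 rad/s; magnitude 0.49246 rad/s.

0.492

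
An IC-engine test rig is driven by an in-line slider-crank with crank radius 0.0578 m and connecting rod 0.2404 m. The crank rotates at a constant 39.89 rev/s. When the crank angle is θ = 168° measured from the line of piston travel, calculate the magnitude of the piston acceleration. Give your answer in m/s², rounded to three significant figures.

2750

ω = 2π·39.9 = 250.6 rad/s
x(θ) = r cosθ + √(L² − r² sin²θ); with ω constant, a = ω²·d²x/dθ².
d²x/dθ² = −r cosθ − r²(cos2θ)/√u − r⁴ sin²2θ/(4u^{3/2}),  u = L² − r² sin²θ = 0.0576477 m².
Substituting r = 0.0578 m, L = 0.2404 m, θ = 168°: d²x/dθ² = +0.043792 m.
a = ω²·d²x/dθ² = (250.6)²·(+0.043792) = +2751 m/s²;  |a| = 2751 m/s².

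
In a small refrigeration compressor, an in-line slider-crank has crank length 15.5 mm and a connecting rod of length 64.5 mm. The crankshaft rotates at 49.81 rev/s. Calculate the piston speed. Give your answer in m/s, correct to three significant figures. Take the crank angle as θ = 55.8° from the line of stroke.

ω = 2π·49.8 = 313 rad/s
For an in-line slider-crank, x = r cosθ + √(L² − r² sin²θ), so v = −rω sinθ·[1 + r cosθ/√(L² − r² sin²θ)].
With r = 0.0155 m, L = 0.0645 m, θ = 55.8°: √(L² − r² sin²θ) = 0.063213 m.
v = −0.0155·313·0.82708·[1 + 0.0155·0.56208/0.063213] = -4.5651 m/s.
|v| = 4.5651 m/s.

4.57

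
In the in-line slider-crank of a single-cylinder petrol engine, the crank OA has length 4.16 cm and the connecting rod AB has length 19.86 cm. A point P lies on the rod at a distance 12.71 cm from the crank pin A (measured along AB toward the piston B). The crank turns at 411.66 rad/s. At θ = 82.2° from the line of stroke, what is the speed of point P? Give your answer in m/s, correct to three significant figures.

17.3

ω = 411.7 rad/s.  Crank-pin speed |V_A| = rω = 17.125 m/s, perpendicular to OA.
Rod angle: sinφ = −(r/L) sinθ ⇒ φ = -11.978°; ω_rod = −rω cosθ/√(L²−r²sin²θ) = -11.963 rad/s.
V_P = V_A + ω_rod × AP, with AP = 0.1271 m along the rod.
Components: V_Px = −rω sinθ − a·ω_rod·sinφ = -17.282 m/s;  V_Py = rω cosθ + a·ω_rod·cosφ = +0.83674 m/s.
|V_P| = √(V_Px² + V_Py²) = 17.302 m/s.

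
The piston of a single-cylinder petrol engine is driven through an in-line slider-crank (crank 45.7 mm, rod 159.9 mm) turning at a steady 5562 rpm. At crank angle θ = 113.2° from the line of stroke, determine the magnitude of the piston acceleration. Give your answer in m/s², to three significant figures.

ω = 2π·5562/60 = 582.5 rad/s
x(θ) = r cosθ + √(L² − r² sin²θ); with ω constant, a = ω²·d²x/dθ².
d²x/dθ² = −r cosθ − r²(cos2θ)/√u − r⁴ sin²2θ/(4u^{3/2}),  u = L² − r² sin²θ = 0.0238036 m².
Substituting r = 0.0457 m, L = 0.1599 m, θ = 113.2°: d²x/dθ² = +0.027183 m.
a = ω²·d²x/dθ² = (582.5)²·(+0.027183) = +9221.7 m/s²;  |a| = 9221.7 m/s².

9220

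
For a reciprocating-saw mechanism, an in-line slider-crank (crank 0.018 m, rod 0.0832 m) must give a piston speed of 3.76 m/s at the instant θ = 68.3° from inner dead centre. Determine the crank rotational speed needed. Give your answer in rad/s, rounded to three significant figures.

208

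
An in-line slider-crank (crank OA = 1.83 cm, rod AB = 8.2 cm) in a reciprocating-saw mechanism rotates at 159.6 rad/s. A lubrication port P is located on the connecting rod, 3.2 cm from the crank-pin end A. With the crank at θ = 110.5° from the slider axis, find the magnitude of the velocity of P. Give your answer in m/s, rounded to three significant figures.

ω = 159.6 rad/s.  Crank-pin speed |V_A| = rω = 2.9207 m/s, perpendicular to OA.
Rod angle: sinφ = −(r/L) sinθ ⇒ φ = -12.066°; ω_rod = −rω cosθ/√(L²−r²sin²θ) = +12.756 rad/s.
V_P = V_A + ω_rod × AP, with AP = 0.032 m along the rod.
Components: V_Px = −rω sinθ − a·ω_rod·sinφ = -2.6504 m/s;  V_Py = rω cosθ + a·ω_rod·cosφ = -0.62369 m/s.
|V_P| = √(V_Px² + V_Py²) = 2.7228 m/s.

2.72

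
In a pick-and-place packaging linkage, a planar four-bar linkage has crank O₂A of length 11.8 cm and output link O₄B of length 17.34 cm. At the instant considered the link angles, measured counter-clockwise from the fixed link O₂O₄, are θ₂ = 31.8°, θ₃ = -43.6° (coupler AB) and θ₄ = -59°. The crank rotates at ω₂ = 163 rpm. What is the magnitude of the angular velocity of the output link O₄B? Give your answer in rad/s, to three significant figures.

ω₂ = 17.07 rad/s (from 163 rpm).
Differentiating the loop-closure r₂e^{iθ₂}+r₃e^{iθ₃}=r₁+r₄e^{iθ₄} gives r₂ω₂e^{iθ₂}+r₃ω₃e^{iθ₃}=r₄ω₄e^{iθ₄}.
Eliminating the other unknown: ω₄ = r₂ω₂ sin(θ₂−θ₃) / [r₄ sin(θ₄−θ₃)].
Numerator sine = +0.96771; denominator sine = -0.26556.
Result = 0.118·17.07·(+0.96771) / (0.1734·(-0.26556)) = -42.329 rad/s; magnitude 42.329 rad/s.

42.3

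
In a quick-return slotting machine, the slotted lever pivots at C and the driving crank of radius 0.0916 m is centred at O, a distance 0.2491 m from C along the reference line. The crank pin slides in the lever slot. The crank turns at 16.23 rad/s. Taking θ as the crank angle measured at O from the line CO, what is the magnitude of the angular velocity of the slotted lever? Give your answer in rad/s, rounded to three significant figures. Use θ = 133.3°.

3.01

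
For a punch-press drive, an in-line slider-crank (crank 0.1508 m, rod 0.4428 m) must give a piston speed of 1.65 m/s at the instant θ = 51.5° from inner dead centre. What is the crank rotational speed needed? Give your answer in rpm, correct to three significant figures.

109

For an in-line slider-crank, |v_piston| = rω|sinθ|·[1 + r cosθ/√(L² − r² sin²θ)].
With r = 0.1508 m, L = 0.4428 m, θ = 51.5°: the bracketed kinematic factor |dx/dθ| = 0.14398 m.
ω = v/|dx/dθ| = 1.65/0.14398 = 11.46 rad/s.
N = 60ω/(2π) = 109.44 rpm.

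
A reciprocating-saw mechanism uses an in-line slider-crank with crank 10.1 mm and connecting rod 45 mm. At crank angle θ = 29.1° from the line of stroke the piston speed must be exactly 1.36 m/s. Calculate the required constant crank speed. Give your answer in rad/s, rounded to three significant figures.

231

For an in-line slider-crank, |v_piston| = rω|sinθ|·[1 + r cosθ/√(L² − r² sin²θ)].
With r = 0.0101 m, L = 0.045 m, θ = 29.1°: the bracketed kinematic factor |dx/dθ| = 0.0058811 m.
ω = v/|dx/dθ| = 1.36/0.0058811 = 231.25 rad/s.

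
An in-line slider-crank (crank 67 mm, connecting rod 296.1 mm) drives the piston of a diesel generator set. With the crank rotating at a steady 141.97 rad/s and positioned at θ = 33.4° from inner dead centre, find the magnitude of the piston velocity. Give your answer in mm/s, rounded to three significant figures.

6230

ω = 142 rad/s
For an in-line slider-crank, x = r cosθ + √(L² − r² sin²θ), so v = −rω sinθ·[1 + r cosθ/√(L² − r² sin²θ)].
With r = 0.067 m, L = 0.2961 m, θ = 33.4°: √(L² − r² sin²θ) = 0.29379 m.
v = −0.067·142·0.55048·[1 + 0.067·0.83485/0.29379] = -6.2331 m/s.
|v| = 6.2331 m/s = 6233.1 mm/s.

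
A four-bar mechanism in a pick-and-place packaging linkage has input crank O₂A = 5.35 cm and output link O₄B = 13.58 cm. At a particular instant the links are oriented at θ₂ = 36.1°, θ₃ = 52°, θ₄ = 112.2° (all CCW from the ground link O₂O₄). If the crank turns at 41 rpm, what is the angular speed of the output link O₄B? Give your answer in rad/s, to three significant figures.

ω₂ = 4.294 rad/s (from 41 rpm).
Differentiating the loop-closure r₂e^{iθ₂}+r₃e^{iθ₃}=r₁+r₄e^{iθ₄} gives r₂ω₂e^{iθ₂}+r₃ω₃e^{iθ₃}=r₄ω₄e^{iθ₄}.
Eliminating the other unknown: ω₄ = r₂ω₂ sin(θ₂−θ₃) / [r₄ sin(θ₄−θ₃)].
Numerator sine = -0.27396; denominator sine = +0.86777.
Result = 0.0535·4.294·(-0.27396) / (0.1358·(+0.86777)) = -0.53401 rad/s; magnitude 0.53401 rad/s.

0.534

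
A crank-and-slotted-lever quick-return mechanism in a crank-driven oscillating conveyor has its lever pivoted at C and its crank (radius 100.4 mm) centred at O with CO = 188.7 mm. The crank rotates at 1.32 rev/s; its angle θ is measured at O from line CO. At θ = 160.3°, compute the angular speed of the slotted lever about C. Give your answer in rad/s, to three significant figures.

ω = 8.294 rad/s (from 1.32 rev/s).
Crank pin A relative to C: A = (d + r cosθ, r sinθ); lever angle φ = atan2(r sinθ, d + r cosθ).
Differentiating tanφ: φ̇ = rω(d cosθ + r)/(d² + r² + 2dr cosθ).
d² + r² + 2dr cosθ = |CA|² = 0.0100146 m²;  d cosθ + r = -0.077255 m.
|ω_lever| = |0.1004·8.294·-0.077255| / 0.0100146 = 6.4237 rad/s.

6.42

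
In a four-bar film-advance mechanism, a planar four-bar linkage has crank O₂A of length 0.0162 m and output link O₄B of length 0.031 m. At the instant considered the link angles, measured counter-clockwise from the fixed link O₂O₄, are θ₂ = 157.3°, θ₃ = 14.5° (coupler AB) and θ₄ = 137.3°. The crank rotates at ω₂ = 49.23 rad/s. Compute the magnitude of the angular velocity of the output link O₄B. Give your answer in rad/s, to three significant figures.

18.5

ω₂ = 49.23 rad/s
Differentiating the loop-closure r₂e^{iθ₂}+r₃e^{iθ₃}=r₁+r₄e^{iθ₄} gives r₂ω₂e^{iθ₂}+r₃ω₃e^{iθ₃}=r₄ω₄e^{iθ₄}.
Eliminating the other unknown: ω₄ = r₂ω₂ sin(θ₂−θ₃) / [r₄ sin(θ₄−θ₃)].
Numerator sine = +0.60460; denominator sine = +0.84057.
Result = 0.0162·49.23·(+0.60460) / (0.031·(+0.84057)) = +18.505 rad/s; magnitude 18.505 rad/s.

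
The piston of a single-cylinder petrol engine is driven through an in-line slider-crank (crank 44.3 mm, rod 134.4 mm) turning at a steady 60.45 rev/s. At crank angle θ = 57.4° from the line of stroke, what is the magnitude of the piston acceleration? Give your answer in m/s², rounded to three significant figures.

2580

ω = 2π·60.5 = 379.8 rad/s
x(θ) = r cosθ + √(L² − r² sin²θ); with ω constant, a = ω²·d²x/dθ².
d²x/dθ² = −r cosθ − r²(cos2θ)/√u − r⁴ sin²2θ/(4u^{3/2}),  u = L² − r² sin²θ = 0.0166705 m².
Substituting r = 0.0443 m, L = 0.1344 m, θ = 57.4°: d²x/dθ² = -0.017861 m.
a = ω²·d²x/dθ² = (379.8)²·(-0.017861) = -2576.6 m/s²;  |a| = 2576.6 m/s².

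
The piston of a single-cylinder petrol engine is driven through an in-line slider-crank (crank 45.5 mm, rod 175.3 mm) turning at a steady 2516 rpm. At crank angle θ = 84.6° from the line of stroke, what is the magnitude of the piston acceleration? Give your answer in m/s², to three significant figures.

ω = 2π·2516/60 = 263.5 rad/s
x(θ) = r cosθ + √(L² − r² sin²θ); with ω constant, a = ω²·d²x/dθ².
d²x/dθ² = −r cosθ − r²(cos2θ)/√u − r⁴ sin²2θ/(4u^{3/2}),  u = L² − r² sin²θ = 0.0286782 m².
Substituting r = 0.0455 m, L = 0.1753 m, θ = 84.6°: d²x/dθ² = +0.0077187 m.
a = ω²·d²x/dθ² = (263.5)²·(+0.0077187) = +535.83 m/s²;  |a| = 535.83 m/s².

536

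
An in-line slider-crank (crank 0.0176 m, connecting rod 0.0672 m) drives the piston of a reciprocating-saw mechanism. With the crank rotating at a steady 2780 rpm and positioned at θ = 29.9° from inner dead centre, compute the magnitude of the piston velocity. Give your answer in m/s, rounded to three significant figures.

3.14

ω = 2π·2780/60 = 291.1 rad/s
For an in-line slider-crank, x = r cosθ + √(L² − r² sin²θ), so v = −rω sinθ·[1 + r cosθ/√(L² − r² sin²θ)].
With r = 0.0176 m, L = 0.0672 m, θ = 29.9°: √(L² − r² sin²θ) = 0.066625 m.
v = −0.0176·291.1·0.49849·[1 + 0.0176·0.86690/0.066625] = -3.139 m/s.
|v| = 3.139 m/s.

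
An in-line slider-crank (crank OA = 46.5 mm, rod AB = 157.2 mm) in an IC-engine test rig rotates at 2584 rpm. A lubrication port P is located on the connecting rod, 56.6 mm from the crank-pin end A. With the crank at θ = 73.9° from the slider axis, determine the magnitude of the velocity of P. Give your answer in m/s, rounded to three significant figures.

ω = 270.6 rad/s.  Crank-pin speed |V_A| = rω = 12.583 m/s, perpendicular to OA.
Rod angle: sinφ = −(r/L) sinθ ⇒ φ = -16.511°; ω_rod = −rω cosθ/√(L²−r²sin²θ) = -23.152 rad/s.
V_P = V_A + ω_rod × AP, with AP = 0.0566 m along the rod.
Components: V_Px = −rω sinθ − a·ω_rod·sinφ = -12.462 m/s;  V_Py = rω cosθ + a·ω_rod·cosφ = +2.233 m/s.
|V_P| = √(V_Px² + V_Py²) = 12.66 m/s.

12.7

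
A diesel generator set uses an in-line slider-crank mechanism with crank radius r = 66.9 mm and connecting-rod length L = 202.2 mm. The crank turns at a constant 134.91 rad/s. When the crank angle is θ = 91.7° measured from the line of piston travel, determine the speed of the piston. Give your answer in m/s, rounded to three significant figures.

8.93

ω = 134.9 rad/s
For an in-line slider-crank, x = r cosθ + √(L² − r² sin²θ), so v = −rω sinθ·[1 + r cosθ/√(L² − r² sin²θ)].
With r = 0.0669 m, L = 0.2022 m, θ = 91.7°: √(L² − r² sin²θ) = 0.19082 m.
v = −0.0669·134.9·0.99956·[1 + 0.0669·-0.02967/0.19082] = -8.9277 m/s.
|v| = 8.9277 m/s.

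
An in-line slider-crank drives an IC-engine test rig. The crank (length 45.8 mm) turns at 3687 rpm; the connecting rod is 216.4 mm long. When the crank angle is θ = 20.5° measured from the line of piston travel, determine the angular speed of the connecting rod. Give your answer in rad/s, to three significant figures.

ω = 386.1 rad/s (converted from 3687 rpm).
The rod makes angle φ with the slider axis where L sinφ = r sinθ; differentiating, L cosφ·φ̇ = r ω cosθ.
L cosφ = √(L² − r² sin²θ) = 0.2158 m.
|ω_rod| = r ω |cosθ| / √(L² − r² sin²θ) = 0.0458·386.1·0.93667/0.2158 = 76.753 rad/s.

76.8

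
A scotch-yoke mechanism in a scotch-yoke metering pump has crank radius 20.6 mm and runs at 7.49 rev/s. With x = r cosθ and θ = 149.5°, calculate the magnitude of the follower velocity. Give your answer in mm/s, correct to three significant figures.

ω = 47.06 rad/s (from 7.49 rev/s).
x = r cosθ ⇒ ẋ = −rω sinθ.
|v| = rω|sinθ| = 0.0206·47.06·|sin 149.5°| = 0.49204 m/s = 492.04 mm/s.

492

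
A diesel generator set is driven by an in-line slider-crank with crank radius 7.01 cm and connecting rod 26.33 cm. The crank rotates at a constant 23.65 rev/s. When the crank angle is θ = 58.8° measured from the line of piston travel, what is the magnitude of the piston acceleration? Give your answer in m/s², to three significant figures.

612

ω = 2π·23.6 = 148.6 rad/s
x(θ) = r cosθ + √(L² − r² sin²θ); with ω constant, a = ω²·d²x/dθ².
d²x/dθ² = −r cosθ − r²(cos2θ)/√u − r⁴ sin²2θ/(4u^{3/2}),  u = L² − r² sin²θ = 0.0657316 m².
Substituting r = 0.0701 m, L = 0.2633 m, θ = 58.8°: d²x/dθ² = -0.027715 m.
a = ω²·d²x/dθ² = (148.6)²·(-0.027715) = -611.98 m/s²;  |a| = 611.98 m/s².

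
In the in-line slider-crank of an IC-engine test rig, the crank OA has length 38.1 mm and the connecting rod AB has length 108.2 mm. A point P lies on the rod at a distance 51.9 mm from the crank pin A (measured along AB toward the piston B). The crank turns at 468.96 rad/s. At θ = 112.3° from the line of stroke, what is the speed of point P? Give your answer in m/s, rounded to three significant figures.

ω = 469 rad/s.  Crank-pin speed |V_A| = rω = 17.867 m/s, perpendicular to OA.
Rod angle: sinφ = −(r/L) sinθ ⇒ φ = -19.013°; ω_rod = −rω cosθ/√(L²−r²sin²θ) = +66.277 rad/s.
V_P = V_A + ω_rod × AP, with AP = 0.0519 m along the rod.
Components: V_Px = −rω sinθ − a·ω_rod·sinφ = -15.41 m/s;  V_Py = rω cosθ + a·ω_rod·cosφ = -3.5278 m/s.
|V_P| = √(V_Px² + V_Py²) = 15.809 m/s.

15.8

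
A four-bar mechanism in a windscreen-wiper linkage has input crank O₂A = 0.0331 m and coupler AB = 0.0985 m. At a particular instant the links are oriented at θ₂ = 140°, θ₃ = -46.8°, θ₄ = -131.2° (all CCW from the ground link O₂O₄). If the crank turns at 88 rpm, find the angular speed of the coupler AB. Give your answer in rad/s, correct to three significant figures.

ω₂ = 9.215 rad/s (from 88 rpm).
Differentiating the loop-closure r₂e^{iθ₂}+r₃e^{iθ₃}=r₁+r₄e^{iθ₄} gives r₂ω₂e^{iθ₂}+r₃ω₃e^{iθ₃}=r₄ω₄e^{iθ₄}.
Eliminating the other unknown: ω₃ = r₂ω₂ sin(θ₄−θ₂) / [r₃ sin(θ₃−θ₄)].
Numerator sine = +0.99978; denominator sine = +0.99523.
Result = 0.0331·9.215·(+0.99978) / (0.0985·(+0.99523)) = +3.1109 rad/s; magnitude 3.1109 rad/s.

3.11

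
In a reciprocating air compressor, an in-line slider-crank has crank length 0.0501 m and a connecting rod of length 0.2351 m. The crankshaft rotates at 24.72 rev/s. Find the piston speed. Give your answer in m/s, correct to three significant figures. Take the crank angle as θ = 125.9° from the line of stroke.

ω = 2π·24.7 = 155.3 rad/s
For an in-line slider-crank, x = r cosθ + √(L² − r² sin²θ), so v = −rω sinθ·[1 + r cosθ/√(L² − r² sin²θ)].
With r = 0.0501 m, L = 0.2351 m, θ = 125.9°: √(L² − r² sin²θ) = 0.23157 m.
v = −0.0501·155.3·0.81004·[1 + 0.0501·-0.58637/0.23157] = -5.5037 m/s.
|v| = 5.5037 m/s.

5.50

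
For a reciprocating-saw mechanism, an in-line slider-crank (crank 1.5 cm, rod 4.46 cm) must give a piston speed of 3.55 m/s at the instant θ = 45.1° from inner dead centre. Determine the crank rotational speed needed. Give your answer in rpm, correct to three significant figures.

2560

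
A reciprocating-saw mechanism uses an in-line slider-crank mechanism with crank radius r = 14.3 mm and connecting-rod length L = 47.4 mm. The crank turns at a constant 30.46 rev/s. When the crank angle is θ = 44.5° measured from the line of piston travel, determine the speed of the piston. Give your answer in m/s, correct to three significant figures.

2.34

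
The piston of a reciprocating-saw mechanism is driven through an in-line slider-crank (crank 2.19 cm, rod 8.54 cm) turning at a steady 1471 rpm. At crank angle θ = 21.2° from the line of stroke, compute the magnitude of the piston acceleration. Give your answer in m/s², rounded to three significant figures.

ω = 2π·1471/60 = 154 rad/s
x(θ) = r cosθ + √(L² − r² sin²θ); with ω constant, a = ω²·d²x/dθ².
d²x/dθ² = −r cosθ − r²(cos2θ)/√u − r⁴ sin²2θ/(4u^{3/2}),  u = L² − r² sin²θ = 0.00723044 m².
Substituting r = 0.0219 m, L = 0.0854 m, θ = 21.2°: d²x/dθ² = -0.024626 m.
a = ω²·d²x/dθ² = (154)²·(-0.024626) = -584.34 m/s²;  |a| = 584.34 m/s².

584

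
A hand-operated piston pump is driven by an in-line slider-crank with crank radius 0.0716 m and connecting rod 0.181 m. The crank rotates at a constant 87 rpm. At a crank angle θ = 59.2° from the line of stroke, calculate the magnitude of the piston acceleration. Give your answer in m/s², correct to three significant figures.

1.94

ω = 2π·87/60 = 9.111 rad/s
x(θ) = r cosθ + √(L² − r² sin²θ); with ω constant, a = ω²·d²x/dθ².
d²x/dθ² = −r cosθ − r²(cos2θ)/√u − r⁴ sin²2θ/(4u^{3/2}),  u = L² − r² sin²θ = 0.0289786 m².
Substituting r = 0.0716 m, L = 0.181 m, θ = 59.2°: d²x/dθ² = -0.023369 m.
a = ω²·d²x/dθ² = (9.111)²·(-0.023369) = -1.9397 m/s²;  |a| = 1.9397 m/s².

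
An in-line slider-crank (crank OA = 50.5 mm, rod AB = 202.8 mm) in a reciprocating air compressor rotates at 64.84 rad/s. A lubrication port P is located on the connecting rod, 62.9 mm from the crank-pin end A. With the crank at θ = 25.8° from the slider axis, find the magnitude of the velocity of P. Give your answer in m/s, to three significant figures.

ω = 64.84 rad/s.  Crank-pin speed |V_A| = rω = 3.2744 m/s, perpendicular to OA.
Rod angle: sinφ = −(r/L) sinθ ⇒ φ = -6.222°; ω_rod = −rω cosθ/√(L²−r²sin²θ) = -14.623 rad/s.
V_P = V_A + ω_rod × AP, with AP = 0.0629 m along the rod.
Components: V_Px = −rω sinθ − a·ω_rod·sinφ = -1.5248 m/s;  V_Py = rω cosθ + a·ω_rod·cosφ = +2.0337 m/s.
|V_P| = √(V_Px² + V_Py²) = 2.5418 m/s.

2.54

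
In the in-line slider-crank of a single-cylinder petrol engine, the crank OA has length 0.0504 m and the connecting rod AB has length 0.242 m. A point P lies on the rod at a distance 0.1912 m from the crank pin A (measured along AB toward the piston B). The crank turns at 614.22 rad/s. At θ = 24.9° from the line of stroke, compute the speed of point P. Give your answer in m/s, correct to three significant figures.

16.1

ω = 614.2 rad/s.  Crank-pin speed |V_A| = rω = 30.957 m/s, perpendicular to OA.
Rod angle: sinφ = −(r/L) sinθ ⇒ φ = -5.031°; ω_rod = −rω cosθ/√(L²−r²sin²θ) = -116.48 rad/s.
V_P = V_A + ω_rod × AP, with AP = 0.1912 m along the rod.
Components: V_Px = −rω sinθ − a·ω_rod·sinφ = -14.987 m/s;  V_Py = rω cosθ + a·ω_rod·cosφ = +5.8943 m/s.
|V_P| = √(V_Px² + V_Py²) = 16.104 m/s.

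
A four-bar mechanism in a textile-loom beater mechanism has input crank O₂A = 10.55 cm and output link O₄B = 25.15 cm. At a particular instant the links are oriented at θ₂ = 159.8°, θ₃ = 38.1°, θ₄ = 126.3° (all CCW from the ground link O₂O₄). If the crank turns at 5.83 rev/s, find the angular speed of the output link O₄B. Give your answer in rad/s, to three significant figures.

ω₂ = 36.63 rad/s (from 5.83 rev/s).
Differentiating the loop-closure r₂e^{iθ₂}+r₃e^{iθ₃}=r₁+r₄e^{iθ₄} gives r₂ω₂e^{iθ₂}+r₃ω₃e^{iθ₃}=r₄ω₄e^{iθ₄}.
Eliminating the other unknown: ω₄ = r₂ω₂ sin(θ₂−θ₃) / [r₄ sin(θ₄−θ₃)].
Numerator sine = +0.85081; denominator sine = +0.99951.
Result = 0.1055·36.63·(+0.85081) / (0.2515·(+0.99951)) = +13.08 rad/s; magnitude 13.08 rad/s.

13.1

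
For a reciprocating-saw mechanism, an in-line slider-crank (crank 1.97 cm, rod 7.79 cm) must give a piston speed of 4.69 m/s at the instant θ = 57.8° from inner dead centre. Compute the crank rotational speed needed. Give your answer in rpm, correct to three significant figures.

For an in-line slider-crank, |v_piston| = rω|sinθ|·[1 + r cosθ/√(L² − r² sin²θ)].
With r = 0.0197 m, L = 0.0779 m, θ = 57.8°: the bracketed kinematic factor |dx/dθ| = 0.01897 m.
ω = v/|dx/dθ| = 4.69/0.01897 = 247.24 rad/s.
N = 60ω/(2π) = 2360.9 rpm.

2360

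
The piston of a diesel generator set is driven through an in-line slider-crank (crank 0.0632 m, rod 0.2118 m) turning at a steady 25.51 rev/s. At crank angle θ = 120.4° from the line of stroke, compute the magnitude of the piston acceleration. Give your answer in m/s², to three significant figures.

ω = 2π·25.5 = 160.3 rad/s
x(θ) = r cosθ + √(L² − r² sin²θ); with ω constant, a = ω²·d²x/dθ².
d²x/dθ² = −r cosθ − r²(cos2θ)/√u − r⁴ sin²2θ/(4u^{3/2}),  u = L² − r² sin²θ = 0.0418878 m².
Substituting r = 0.0632 m, L = 0.2118 m, θ = 120.4°: d²x/dθ² = +0.041148 m.
a = ω²·d²x/dθ² = (160.3)²·(+0.041148) = +1057.1 m/s²;  |a| = 1057.1 m/s².

1060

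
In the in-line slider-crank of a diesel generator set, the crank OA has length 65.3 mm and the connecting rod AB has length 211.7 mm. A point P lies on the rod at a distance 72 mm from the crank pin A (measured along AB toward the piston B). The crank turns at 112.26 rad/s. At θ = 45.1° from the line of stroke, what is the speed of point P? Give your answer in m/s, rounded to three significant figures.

6.55

ω = 112.3 rad/s.  Crank-pin speed |V_A| = rω = 7.3306 m/s, perpendicular to OA.
Rod angle: sinφ = −(r/L) sinθ ⇒ φ = -12.620°; ω_rod = −rω cosθ/√(L²−r²sin²θ) = -25.048 rad/s.
V_P = V_A + ω_rod × AP, with AP = 0.072 m along the rod.
Components: V_Px = −rω sinθ − a·ω_rod·sinφ = -5.5866 m/s;  V_Py = rω cosθ + a·ω_rod·cosφ = +3.4146 m/s.
|V_P| = √(V_Px² + V_Py²) = 6.5475 m/s.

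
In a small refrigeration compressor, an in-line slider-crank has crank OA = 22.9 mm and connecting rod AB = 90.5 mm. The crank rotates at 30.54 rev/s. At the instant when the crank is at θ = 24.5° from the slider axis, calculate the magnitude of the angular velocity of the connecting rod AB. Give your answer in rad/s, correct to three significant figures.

44.4

ω = 191.9 rad/s (converted from 30.54 rev/s).
The rod makes angle φ with the slider axis where L sinφ = r sinθ; differentiating, L cosφ·φ̇ = r ω cosθ.
L cosφ = √(L² − r² sin²θ) = 0.09 m.
|ω_rod| = r ω |cosθ| / √(L² − r² sin²θ) = 0.0229·191.9·0.90996/0.09 = 44.429 rad/s.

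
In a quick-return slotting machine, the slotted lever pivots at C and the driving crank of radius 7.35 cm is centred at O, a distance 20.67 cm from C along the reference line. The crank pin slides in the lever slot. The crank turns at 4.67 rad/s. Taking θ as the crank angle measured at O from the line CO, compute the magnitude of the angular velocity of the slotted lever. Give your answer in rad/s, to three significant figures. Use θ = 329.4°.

ω = 4.67 rad/s
Crank pin A relative to C: A = (d + r cosθ, r sinθ); lever angle φ = atan2(r sinθ, d + r cosθ).
Differentiating tanφ: φ̇ = rω(d cosθ + r)/(d² + r² + 2dr cosθ).
d² + r² + 2dr cosθ = |CA|² = 0.0742807 m²;  d cosθ + r = +0.25142 m.
|ω_lever| = |0.0735·4.67·+0.25142| / 0.0742807 = 1.1618 rad/s.

1.16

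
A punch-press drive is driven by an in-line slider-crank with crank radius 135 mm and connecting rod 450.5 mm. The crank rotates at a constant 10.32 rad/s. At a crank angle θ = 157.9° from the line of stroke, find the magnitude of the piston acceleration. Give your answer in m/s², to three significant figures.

ω = 10.32 rad/s
x(θ) = r cosθ + √(L² − r² sin²θ); with ω constant, a = ω²·d²x/dθ².
d²x/dθ² = −r cosθ − r²(cos2θ)/√u − r⁴ sin²2θ/(4u^{3/2}),  u = L² − r² sin²θ = 0.200371 m².
Substituting r = 0.135 m, L = 0.4505 m, θ = 157.9°: d²x/dθ² = +0.095443 m.
a = ω²·d²x/dθ² = (10.32)²·(+0.095443) = +10.165 m/s²;  |a| = 10.165 m/s².

10.2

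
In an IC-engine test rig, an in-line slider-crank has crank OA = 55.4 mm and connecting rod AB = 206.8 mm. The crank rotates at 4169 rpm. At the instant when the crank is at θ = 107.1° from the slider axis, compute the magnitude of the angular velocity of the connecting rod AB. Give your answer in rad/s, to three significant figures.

35.6

ω = 436.6 rad/s (converted from 4169 rpm).
The rod makes angle φ with the slider axis where L sinφ = r sinθ; differentiating, L cosφ·φ̇ = r ω cosθ.
L cosφ = √(L² − r² sin²θ) = 0.19991 m.
|ω_rod| = r ω |cosθ| / √(L² − r² sin²θ) = 0.0554·436.6·0.29404/0.19991 = 35.576 rad/s.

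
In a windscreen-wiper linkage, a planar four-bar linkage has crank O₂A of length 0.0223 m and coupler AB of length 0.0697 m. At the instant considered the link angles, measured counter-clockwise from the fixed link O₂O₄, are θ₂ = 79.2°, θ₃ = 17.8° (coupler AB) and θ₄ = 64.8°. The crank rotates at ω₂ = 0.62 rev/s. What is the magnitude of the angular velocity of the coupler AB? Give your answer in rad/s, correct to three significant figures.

0.424

ω₂ = 3.896 rad/s (from 0.62 rev/s).
Differentiating the loop-closure r₂e^{iθ₂}+r₃e^{iθ₃}=r₁+r₄e^{iθ₄} gives r₂ω₂e^{iθ₂}+r₃ω₃e^{iθ₃}=r₄ω₄e^{iθ₄}.
Eliminating the other unknown: ω₃ = r₂ω₂ sin(θ₄−θ₂) / [r₃ sin(θ₃−θ₄)].
Numerator sine = -0.24869; denominator sine = -0.73135.
Result = 0.0223·3.896·(-0.24869) / (0.0697·(-0.73135)) = +0.42381 rad/s; magnitude 0.42381 rad/s.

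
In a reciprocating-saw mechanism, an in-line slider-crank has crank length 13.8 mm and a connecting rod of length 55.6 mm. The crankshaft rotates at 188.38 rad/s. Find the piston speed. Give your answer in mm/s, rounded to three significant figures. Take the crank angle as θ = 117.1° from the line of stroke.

ω = 188.4 rad/s
For an in-line slider-crank, x = r cosθ + √(L² − r² sin²θ), so v = −rω sinθ·[1 + r cosθ/√(L² − r² sin²θ)].
With r = 0.0138 m, L = 0.0556 m, θ = 117.1°: √(L² − r² sin²θ) = 0.054226 m.
v = −0.0138·188.4·0.89021·[1 + 0.0138·-0.45554/0.054226] = -2.0459 m/s.
|v| = 2.0459 m/s = 2045.9 mm/s.

2050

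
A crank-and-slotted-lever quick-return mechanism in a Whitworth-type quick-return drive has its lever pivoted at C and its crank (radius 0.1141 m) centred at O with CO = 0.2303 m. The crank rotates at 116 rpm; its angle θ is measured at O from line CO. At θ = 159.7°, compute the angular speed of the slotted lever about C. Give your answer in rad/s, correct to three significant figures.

8.42

ω = 12.15 rad/s (from 116 rpm).
Crank pin A relative to C: A = (d + r cosθ, r sinθ); lever angle φ = atan2(r sinθ, d + r cosθ).
Differentiating tanφ: φ̇ = rω(d cosθ + r)/(d² + r² + 2dr cosθ).
d² + r² + 2dr cosθ = |CA|² = 0.0167667 m²;  d cosθ + r = -0.1019 m.
|ω_lever| = |0.1141·12.15·-0.1019| / 0.0167667 = 8.4233 rad/s.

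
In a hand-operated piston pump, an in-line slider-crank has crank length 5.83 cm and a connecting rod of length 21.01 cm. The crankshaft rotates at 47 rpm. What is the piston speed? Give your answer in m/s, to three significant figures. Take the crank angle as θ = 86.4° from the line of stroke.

0.292

ω = 2π·47/60 = 4.922 rad/s
For an in-line slider-crank, x = r cosθ + √(L² − r² sin²θ), so v = −rω sinθ·[1 + r cosθ/√(L² − r² sin²θ)].
With r = 0.0583 m, L = 0.2101 m, θ = 86.4°: √(L² − r² sin²θ) = 0.20188 m.
v = −0.0583·4.922·0.99803·[1 + 0.0583·0.06279/0.20188] = -0.29157 m/s.
|v| = 0.29157 m/s.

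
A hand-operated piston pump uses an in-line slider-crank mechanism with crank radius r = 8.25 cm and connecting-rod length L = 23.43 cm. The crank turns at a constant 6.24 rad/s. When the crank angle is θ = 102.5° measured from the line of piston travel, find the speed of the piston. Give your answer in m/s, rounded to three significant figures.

0.462

ω = 6.24 rad/s
For an in-line slider-crank, x = r cosθ + √(L² − r² sin²θ), so v = −rω sinθ·[1 + r cosθ/√(L² − r² sin²θ)].
With r = 0.0825 m, L = 0.2343 m, θ = 102.5°: √(L² − r² sin²θ) = 0.22002 m.
v = −0.0825·6.24·0.97630·[1 + 0.0825·-0.21644/0.22002] = -0.46181 m/s.
|v| = 0.46181 m/s.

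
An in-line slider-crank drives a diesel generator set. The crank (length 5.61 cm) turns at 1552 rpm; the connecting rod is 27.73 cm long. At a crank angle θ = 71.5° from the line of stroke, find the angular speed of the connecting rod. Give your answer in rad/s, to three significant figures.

ω = 162.5 rad/s (converted from 1552 rpm).
The rod makes angle φ with the slider axis where L sinφ = r sinθ; differentiating, L cosφ·φ̇ = r ω cosθ.
L cosφ = √(L² − r² sin²θ) = 0.27215 m.
|ω_rod| = r ω |cosθ| / √(L² − r² sin²θ) = 0.0561·162.5·0.31730/0.27215 = 10.63 rad/s.

10.6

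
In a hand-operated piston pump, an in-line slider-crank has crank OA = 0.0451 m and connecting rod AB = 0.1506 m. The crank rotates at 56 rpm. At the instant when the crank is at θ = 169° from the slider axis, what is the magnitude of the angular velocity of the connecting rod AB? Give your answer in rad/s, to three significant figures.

1.73

ω = 5.864 rad/s (converted from 56 rpm).
The rod makes angle φ with the slider axis where L sinφ = r sinθ; differentiating, L cosφ·φ̇ = r ω cosθ.
L cosφ = √(L² − r² sin²θ) = 0.15035 m.
|ω_rod| = r ω |cosθ| / √(L² − r² sin²θ) = 0.0451·5.864·0.98163/0.15035 = 1.7267 rad/s.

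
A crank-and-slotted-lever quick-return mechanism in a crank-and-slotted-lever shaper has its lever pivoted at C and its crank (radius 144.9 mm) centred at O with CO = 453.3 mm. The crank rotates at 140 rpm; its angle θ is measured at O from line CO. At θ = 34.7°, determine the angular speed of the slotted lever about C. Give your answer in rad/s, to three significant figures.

3.29

ω = 14.66 rad/s (from 140 rpm).
Crank pin A relative to C: A = (d + r cosθ, r sinθ); lever angle φ = atan2(r sinθ, d + r cosθ).
Differentiating tanφ: φ̇ = rω(d cosθ + r)/(d² + r² + 2dr cosθ).
d² + r² + 2dr cosθ = |CA|² = 0.334479 m²;  d cosθ + r = +0.51758 m.
|ω_lever| = |0.1449·14.66·+0.51758| / 0.334479 = 3.2872 rad/s.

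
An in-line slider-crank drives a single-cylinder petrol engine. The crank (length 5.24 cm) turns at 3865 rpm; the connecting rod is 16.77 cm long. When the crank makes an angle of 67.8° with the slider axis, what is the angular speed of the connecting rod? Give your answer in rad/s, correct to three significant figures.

49.9

ω = 404.7 rad/s (converted from 3865 rpm).
The rod makes angle φ with the slider axis where L sinφ = r sinθ; differentiating, L cosφ·φ̇ = r ω cosθ.
L cosφ = √(L² − r² sin²θ) = 0.16053 m.
|ω_rod| = r ω |cosθ| / √(L² − r² sin²θ) = 0.0524·404.7·0.37784/0.16053 = 49.919 rad/s.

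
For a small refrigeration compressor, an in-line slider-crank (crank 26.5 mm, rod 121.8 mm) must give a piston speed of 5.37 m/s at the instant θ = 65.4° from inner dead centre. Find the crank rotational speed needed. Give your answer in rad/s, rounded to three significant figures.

For an in-line slider-crank, |v_piston| = rω|sinθ|·[1 + r cosθ/√(L² − r² sin²θ)].
With r = 0.0265 m, L = 0.1218 m, θ = 65.4°: the bracketed kinematic factor |dx/dθ| = 0.026321 m.
ω = v/|dx/dθ| = 5.37/0.026321 = 204.02 rad/s.

204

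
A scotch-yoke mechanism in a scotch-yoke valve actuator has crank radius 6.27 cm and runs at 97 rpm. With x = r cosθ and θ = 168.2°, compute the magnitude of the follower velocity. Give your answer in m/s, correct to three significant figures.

ω = 10.16 rad/s (from 97 rpm).
x = r cosθ ⇒ ẋ = −rω sinθ.
|v| = rω|sinθ| = 0.0627·10.16·|sin 168.2°| = 0.13024 m/s.

0.130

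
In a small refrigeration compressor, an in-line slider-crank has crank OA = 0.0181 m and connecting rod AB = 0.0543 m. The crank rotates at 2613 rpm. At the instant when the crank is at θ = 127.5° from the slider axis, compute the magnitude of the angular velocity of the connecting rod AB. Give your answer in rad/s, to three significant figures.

57.6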